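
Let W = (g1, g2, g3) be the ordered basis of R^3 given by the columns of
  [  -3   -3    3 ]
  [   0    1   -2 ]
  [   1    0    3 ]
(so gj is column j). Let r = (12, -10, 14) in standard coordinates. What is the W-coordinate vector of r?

(2, -2, 4)

We seek scalars with c_1 g1 + ... + c_3 g3 = r; equivalently solve M c = r where the columns of M are g1, ..., g3.
Row-reducing the augmented matrix [M | r] gives c = (2, -2, 4).
Check: 2g1 - 2g2 + 4g3 = (12, -10, 14).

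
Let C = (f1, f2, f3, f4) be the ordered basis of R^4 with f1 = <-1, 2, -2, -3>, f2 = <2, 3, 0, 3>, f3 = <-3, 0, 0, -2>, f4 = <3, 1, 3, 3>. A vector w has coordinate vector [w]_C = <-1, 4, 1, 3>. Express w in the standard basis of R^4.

w = M [w]_C, where M has columns f1, ..., f4.
Carrying out the matrix-vector product, w = <15, 13, 11, 22>.

<15, 13, 11, 22>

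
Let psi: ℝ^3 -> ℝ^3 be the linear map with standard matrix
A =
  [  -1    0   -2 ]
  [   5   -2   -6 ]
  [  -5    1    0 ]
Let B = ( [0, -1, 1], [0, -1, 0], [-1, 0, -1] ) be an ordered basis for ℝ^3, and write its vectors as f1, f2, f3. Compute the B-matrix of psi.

[[1, -1, 2], [3, -1, -3], [2, 0, -3]]

The j-th column of [psi]_B is [psi(fj)]_B.
psi(f1) = A f1 = [-2, -4, -1] = f1 + 3f2 + 2f3, so column 1 is [1, 3, 2].
Repeating for f2, f3 and assembling the columns gives [[1, -1, 2], [3, -1, -3], [2, 0, -3]].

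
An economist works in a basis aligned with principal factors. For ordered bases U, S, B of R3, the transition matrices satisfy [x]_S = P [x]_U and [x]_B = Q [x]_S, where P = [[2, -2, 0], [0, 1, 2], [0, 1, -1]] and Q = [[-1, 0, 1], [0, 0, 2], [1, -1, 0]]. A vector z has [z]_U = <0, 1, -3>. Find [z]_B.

<6, 8, 3>

First [z]_S = P [z]_U = <-2, -5, 4>.
Then [z]_B = Q [z]_S = <6, 8, 3>.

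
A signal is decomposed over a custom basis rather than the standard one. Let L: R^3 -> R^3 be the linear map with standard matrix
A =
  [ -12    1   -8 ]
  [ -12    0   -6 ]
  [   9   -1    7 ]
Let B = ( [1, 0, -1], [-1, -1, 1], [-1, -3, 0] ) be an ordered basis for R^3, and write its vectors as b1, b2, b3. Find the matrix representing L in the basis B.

[[-2, 1, 3], [0, 0, -3], [2, -2, -3]]

The j-th column of [L]_B is [L(bj)]_B.
L(b1) = A b1 = [-4, -6, 2] = -2b1 + 0·b2 + 2b3, so column 1 is [-2, 0, 2].
Repeating for b2, b3 and assembling the columns gives [[-2, 1, 3], [0, 0, -3], [2, -2, -3]].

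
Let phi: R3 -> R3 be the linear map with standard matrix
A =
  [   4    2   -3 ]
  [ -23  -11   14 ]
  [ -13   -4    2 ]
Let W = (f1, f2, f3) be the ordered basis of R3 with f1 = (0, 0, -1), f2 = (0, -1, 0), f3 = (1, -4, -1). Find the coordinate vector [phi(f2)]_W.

Column 2 of [phi]_W is the W-coordinate vector of phi(f2).
In standard coordinates phi(f2) = A f2 = (-2, 11, 4).
Converting to W: (-2, 11, 4) = -2f1 - 3f2 - 2f3, so the coordinate vector is (-2, -3, -2).

(-2, -3, -2)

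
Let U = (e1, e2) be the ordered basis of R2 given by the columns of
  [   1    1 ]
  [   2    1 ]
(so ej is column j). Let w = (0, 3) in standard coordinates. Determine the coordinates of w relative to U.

We seek scalars with c_1 e1 + c_2 e2 = w; equivalently solve M c = w where the columns of M are e1, e2.
System: c_1 + c_2 = 0, 2c_1 + c_2 = 3; solving gives c_1 = 3, c_2 = -3.
Check: 3e1 - 3e2 = (0, 3).

(3, -3)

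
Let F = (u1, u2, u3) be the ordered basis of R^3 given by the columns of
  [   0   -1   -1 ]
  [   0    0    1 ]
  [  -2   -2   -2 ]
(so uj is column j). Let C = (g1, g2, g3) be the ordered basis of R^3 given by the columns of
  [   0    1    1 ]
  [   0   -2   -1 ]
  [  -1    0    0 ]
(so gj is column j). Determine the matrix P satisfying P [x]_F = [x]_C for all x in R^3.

Let M have columns uj and N have columns gj. Then for every x, N [x]_C = x = M [x]_F, so P = N^(-1) M.
Since det N = -1, N^(-1) has integer entries; multiplying gives P = [[2, 2, 2], [0, 1, 0], [0, -2, -1]].

[[2, 2, 2], [0, 1, 0], [0, -2, -1]]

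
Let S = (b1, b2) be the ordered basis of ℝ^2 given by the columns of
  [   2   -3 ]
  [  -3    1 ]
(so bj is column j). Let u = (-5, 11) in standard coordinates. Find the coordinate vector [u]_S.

(-4, -1)

[u]_S is the unique c with M c = u, where M has columns b1, b2.
System: 2c_1 - 3c_2 = -5, -3c_1 + c_2 = 11; solving gives c_1 = -4, c_2 = -1.
Check: -4b1 - b2 = (-5, 11).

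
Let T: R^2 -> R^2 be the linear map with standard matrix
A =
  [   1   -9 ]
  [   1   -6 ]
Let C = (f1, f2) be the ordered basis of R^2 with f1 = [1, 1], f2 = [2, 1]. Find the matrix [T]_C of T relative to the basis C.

With P the matrix whose columns are f1, f2, [T]_C = P^(-1) A P.
Column by column: T(f1) = A f1 = [-8, -5]; its C-coordinates [-2, -3] give column 1.
Continuing for each basis vector yields [T]_C = [[-2, -1], [-3, -3]].

[[-2, -1], [-3, -3]]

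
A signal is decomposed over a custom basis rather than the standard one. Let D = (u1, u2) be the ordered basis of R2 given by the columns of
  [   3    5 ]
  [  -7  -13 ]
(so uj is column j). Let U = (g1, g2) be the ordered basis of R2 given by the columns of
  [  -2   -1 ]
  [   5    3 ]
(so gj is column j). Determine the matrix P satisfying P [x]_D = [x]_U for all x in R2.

Column j of P is [uj]_U, since P maps D-coordinates to U-coordinates.
Expressing u1 in U: u1 = -2g1 + g2, so column 1 of P is (-2, 1).
Doing the same for each uj gives P = [[-2, -2], [1, -1]].

[[-2, -2], [1, -1]]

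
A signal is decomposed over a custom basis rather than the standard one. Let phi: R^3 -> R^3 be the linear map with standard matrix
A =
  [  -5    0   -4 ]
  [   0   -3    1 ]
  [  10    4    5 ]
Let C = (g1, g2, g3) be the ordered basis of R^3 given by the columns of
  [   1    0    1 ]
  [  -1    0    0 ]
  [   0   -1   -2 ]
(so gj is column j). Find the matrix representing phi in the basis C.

[[-3, 1, 2], [-2, -1, -2], [-2, 3, 1]]

The j-th column of [phi]_C is [phi(gj)]_C.
phi(g1) = A g1 = (-5, 3, 6) = -3g1 - 2g2 - 2g3, so column 1 is (-3, -2, -2).
Repeating for g2, g3 and assembling the columns gives [[-3, 1, 2], [-2, -1, -2], [-2, 3, 1]].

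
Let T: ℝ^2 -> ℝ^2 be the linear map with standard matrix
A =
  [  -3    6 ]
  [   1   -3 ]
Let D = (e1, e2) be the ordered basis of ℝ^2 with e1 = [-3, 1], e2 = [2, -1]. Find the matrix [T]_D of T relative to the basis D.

[[-3, 2], [3, -3]]

Let P have columns e1, e2. Then [T]_D = P^(-1) A P.
Here det P = 1, so P^(-1) is integer; computing A P first and then P^(-1)(A P) gives [[-3, 2], [3, -3]].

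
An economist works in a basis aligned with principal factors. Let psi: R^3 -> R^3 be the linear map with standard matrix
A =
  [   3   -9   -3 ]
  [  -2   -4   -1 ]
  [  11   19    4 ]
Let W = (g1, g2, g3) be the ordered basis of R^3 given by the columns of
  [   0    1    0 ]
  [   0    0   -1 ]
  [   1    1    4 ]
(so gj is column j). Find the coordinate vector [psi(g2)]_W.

Compute psi(g2) = A g2 = (0, -3, 15) in standard coordinates.
Then write this in W-coordinates: solve for y in y_1 g1 + ... + y_3 g3 = (0, -3, 15).
This gives y = (3, 0, 3), which is column 2 of [psi]_W.

(3, 0, 3)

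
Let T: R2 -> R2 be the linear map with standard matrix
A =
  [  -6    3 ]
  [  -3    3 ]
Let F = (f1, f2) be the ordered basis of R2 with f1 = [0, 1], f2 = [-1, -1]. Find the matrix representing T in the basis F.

Let P have columns f1, f2. Then [T]_F = P^(-1) A P.
Here det P = 1, so P^(-1) is integer; computing A P first and then P^(-1)(A P) gives [[0, -3], [-3, -3]].

[[0, -3], [-3, -3]]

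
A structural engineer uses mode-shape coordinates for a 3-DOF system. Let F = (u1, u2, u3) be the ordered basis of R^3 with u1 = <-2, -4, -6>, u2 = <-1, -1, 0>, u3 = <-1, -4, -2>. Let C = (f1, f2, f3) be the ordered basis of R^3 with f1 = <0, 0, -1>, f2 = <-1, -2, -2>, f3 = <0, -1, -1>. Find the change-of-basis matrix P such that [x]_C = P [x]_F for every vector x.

[[2, -1, -2], [2, 1, 1], [0, -1, 2]]

Take x = uj: its F-coordinates are the j-th standard unit vector, so P e_j — column j of P — equals [uj]_C.
u1 = 2f1 + 2f2 + 0·f3, giving column 1 = <2, 2, 0>; repeating for each j gives P = [[2, -1, -2], [2, 1, 1], [0, -1, 2]].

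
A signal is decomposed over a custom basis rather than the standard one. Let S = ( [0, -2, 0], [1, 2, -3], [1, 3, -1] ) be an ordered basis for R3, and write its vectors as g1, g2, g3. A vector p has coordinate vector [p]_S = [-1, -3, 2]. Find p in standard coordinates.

[-1, 2, 7]

p = M [p]_S, where M has columns g1, ..., g3.
Carrying out the matrix-vector product, p = [-1, 2, 7].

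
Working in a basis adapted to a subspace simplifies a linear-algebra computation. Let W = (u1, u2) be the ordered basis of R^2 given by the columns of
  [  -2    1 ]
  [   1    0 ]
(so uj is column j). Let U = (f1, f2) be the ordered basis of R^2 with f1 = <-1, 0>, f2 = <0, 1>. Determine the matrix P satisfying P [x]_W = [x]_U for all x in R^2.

Take x = uj: its W-coordinates are the j-th standard unit vector, so P e_j — column j of P — equals [uj]_U.
u1 = 2f1 + f2, giving column 1 = <2, 1>; repeating for each j gives P = [[2, -1], [1, 0]].

[[2, -1], [1, 0]]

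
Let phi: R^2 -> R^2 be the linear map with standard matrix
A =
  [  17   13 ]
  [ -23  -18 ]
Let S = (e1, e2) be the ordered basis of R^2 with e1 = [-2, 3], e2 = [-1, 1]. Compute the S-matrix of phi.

The j-th column of [phi]_S is [phi(ej)]_S.
phi(e1) = A e1 = [5, -8] = -3e1 + e2, so column 1 is [-3, 1].
Repeating for e2 and assembling the columns gives [[-3, 1], [1, 2]].

[[-3, 1], [1, 2]]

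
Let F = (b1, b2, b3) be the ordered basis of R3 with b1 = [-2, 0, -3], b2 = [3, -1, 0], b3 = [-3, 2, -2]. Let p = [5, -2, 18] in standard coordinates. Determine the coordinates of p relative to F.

[-4, -4, -3]

Write p = c_1 b1 + ... + c_3 b3 and solve for the c_i.
Row-reducing the augmented matrix [M | p] gives c = (-4, -4, -3).
Check: -4b1 - 4b2 - 3b3 = [5, -2, 18].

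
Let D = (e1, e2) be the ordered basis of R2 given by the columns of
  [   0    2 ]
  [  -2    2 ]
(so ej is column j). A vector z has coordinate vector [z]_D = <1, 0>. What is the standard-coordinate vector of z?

The coordinates say z = e1 + 0·e2; adding the scaled basis vectors gives <0, -2>.

<0, -2>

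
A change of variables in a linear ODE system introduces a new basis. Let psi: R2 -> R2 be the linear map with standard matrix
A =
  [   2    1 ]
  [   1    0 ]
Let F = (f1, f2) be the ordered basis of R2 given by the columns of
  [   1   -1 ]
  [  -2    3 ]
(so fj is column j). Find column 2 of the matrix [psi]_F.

<2, 1>

Compute psi(f2) = A f2 = <1, -1> in standard coordinates.
Then write this in F-coordinates: solve for y in y_1 f1 + y_2 f2 = <1, -1>.
This gives y = <2, 1>, which is column 2 of [psi]_F.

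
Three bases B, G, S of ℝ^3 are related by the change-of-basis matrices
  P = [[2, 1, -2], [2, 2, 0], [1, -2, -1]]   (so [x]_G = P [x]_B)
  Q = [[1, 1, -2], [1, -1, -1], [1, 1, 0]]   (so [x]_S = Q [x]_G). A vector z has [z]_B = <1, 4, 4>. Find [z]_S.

Composing the changes, [z]_S = Q P [z]_B.
Q P = [[2, 7, 0], [-1, 1, -1], [4, 3, -2]]; applying this to <1, 4, 4> gives <30, -1, 8>.

<30, -1, 8>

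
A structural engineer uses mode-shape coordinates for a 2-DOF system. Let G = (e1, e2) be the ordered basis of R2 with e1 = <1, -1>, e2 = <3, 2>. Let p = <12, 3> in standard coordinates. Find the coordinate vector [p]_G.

Write p = c_1 e1 + c_2 e2 and solve for the c_i.
System: c_1 + 3c_2 = 12, -c_1 + 2c_2 = 3; solving gives c_1 = 3, c_2 = 3.
Check: 3e1 + 3e2 = <12, 3>.

<3, 3>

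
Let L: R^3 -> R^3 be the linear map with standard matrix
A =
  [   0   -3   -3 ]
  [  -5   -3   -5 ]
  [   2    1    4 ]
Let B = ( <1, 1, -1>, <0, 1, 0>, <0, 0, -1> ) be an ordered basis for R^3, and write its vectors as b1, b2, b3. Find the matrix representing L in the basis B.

[[0, -3, 3], [-3, 0, 2], [1, 2, 1]]

The j-th column of [L]_B is [L(bj)]_B.
L(b1) = A b1 = <0, -3, -1> = 0·b1 - 3b2 + b3, so column 1 is <0, -3, 1>.
Repeating for b2, b3 and assembling the columns gives [[0, -3, 3], [-3, 0, 2], [1, 2, 1]].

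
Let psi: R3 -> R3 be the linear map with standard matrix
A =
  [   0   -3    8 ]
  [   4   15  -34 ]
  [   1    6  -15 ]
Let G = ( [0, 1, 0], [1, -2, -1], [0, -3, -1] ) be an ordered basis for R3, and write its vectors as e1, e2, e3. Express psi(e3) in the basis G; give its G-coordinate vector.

Compute psi(e3) = A e3 = [1, -11, -3] in standard coordinates.
Then write this in G-coordinates: solve for y in y_1 e1 + ... + y_3 e3 = [1, -11, -3].
This gives y = [-3, 1, 2], which is column 3 of [psi]_G.

[-3, 1, 2]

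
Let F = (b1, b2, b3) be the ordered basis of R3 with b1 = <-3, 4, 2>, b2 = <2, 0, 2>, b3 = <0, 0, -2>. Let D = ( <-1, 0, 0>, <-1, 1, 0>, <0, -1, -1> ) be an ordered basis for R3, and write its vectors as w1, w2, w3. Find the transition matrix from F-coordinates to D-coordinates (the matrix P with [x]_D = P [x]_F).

[[1, 0, -2], [2, -2, 2], [-2, -2, 2]]

Let M have columns bj and N have columns wj. Then for every x, N [x]_D = x = M [x]_F, so P = N^(-1) M.
Since det N = 1, N^(-1) has integer entries; multiplying gives P = [[1, 0, -2], [2, -2, 2], [-2, -2, 2]].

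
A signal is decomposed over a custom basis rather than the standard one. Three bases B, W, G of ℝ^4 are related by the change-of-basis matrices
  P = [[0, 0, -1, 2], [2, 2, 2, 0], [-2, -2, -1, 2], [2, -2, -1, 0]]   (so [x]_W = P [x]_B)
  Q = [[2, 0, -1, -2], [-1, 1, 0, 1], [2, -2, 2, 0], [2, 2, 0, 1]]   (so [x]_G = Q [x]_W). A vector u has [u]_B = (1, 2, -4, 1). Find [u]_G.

Composing the changes, [u]_G = Q P [u]_B.
Q P = [[-2, 6, 1, 2], [4, 0, 2, -2], [-8, -8, -8, 8], [6, 2, 1, 4]]; applying this to (1, 2, -4, 1) gives (8, -6, 16, 10).

(8, -6, 16, 10)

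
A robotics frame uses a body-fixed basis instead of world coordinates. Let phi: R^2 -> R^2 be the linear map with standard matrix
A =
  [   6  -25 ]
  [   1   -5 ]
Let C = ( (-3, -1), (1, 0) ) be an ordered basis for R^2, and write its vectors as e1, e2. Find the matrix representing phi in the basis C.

Let P have columns e1, e2. Then [phi]_C = P^(-1) A P.
Here det P = 1, so P^(-1) is integer; computing A P first and then P^(-1)(A P) gives [[-2, -1], [1, 3]].

[[-2, -1], [1, 3]]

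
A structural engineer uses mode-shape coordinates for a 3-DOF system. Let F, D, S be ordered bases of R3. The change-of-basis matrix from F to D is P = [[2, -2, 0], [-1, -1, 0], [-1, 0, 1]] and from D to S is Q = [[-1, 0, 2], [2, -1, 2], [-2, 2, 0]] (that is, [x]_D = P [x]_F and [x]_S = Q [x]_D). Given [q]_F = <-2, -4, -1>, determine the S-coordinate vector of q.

<-2, 4, 4>

First [q]_D = P [q]_F = <4, 6, 1>.
Then [q]_S = Q [q]_D = <-2, 4, 4>.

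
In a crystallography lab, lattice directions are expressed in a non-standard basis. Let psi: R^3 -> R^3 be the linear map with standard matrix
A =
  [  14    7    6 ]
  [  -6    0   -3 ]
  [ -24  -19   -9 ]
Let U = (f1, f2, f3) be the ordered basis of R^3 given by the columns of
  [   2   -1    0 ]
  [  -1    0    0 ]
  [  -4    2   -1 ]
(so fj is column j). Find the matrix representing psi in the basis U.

[[0, 0, -3], [3, 2, 0], [-1, -2, 3]]

With P the matrix whose columns are f1, ..., f3, [psi]_U = P^(-1) A P.
Column by column: psi(f1) = A f1 = <-3, 0, 7>; its U-coordinates <0, 3, -1> give column 1.
Continuing for each basis vector yields [psi]_U = [[0, 0, -3], [3, 2, 0], [-1, -2, 3]].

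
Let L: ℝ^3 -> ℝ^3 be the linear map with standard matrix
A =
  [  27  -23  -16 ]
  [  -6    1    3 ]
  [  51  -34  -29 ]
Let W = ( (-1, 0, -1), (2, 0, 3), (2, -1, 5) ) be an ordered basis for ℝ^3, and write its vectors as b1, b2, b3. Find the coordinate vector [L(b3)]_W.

Column 3 of [L]_W is the W-coordinate vector of L(b3).
In standard coordinates L(b3) = A b3 = (-3, 2, -9).
Converting to W: (-3, 2, -9) = -b1 + 0·b2 - 2b3, so the coordinate vector is (-1, 0, -2).

(-1, 0, -2)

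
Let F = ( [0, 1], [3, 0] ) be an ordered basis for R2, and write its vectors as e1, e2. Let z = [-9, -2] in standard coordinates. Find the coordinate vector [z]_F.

Write z = c_1 e1 + c_2 e2 and solve for the c_i.
System: 0c_1 + 3c_2 = -9, c_1 + 0c_2 = -2; solving gives c_1 = -2, c_2 = -3.
Check: -2e1 - 3e2 = [-9, -2].

[-2, -3]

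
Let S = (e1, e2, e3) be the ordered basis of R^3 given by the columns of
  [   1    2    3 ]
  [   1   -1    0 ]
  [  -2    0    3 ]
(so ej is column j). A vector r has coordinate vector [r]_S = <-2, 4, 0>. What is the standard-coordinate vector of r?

<6, -6, 4>

By definition r = -2e1 + 4e2 + 0·e3.
Summing componentwise gives <6, -6, 4>.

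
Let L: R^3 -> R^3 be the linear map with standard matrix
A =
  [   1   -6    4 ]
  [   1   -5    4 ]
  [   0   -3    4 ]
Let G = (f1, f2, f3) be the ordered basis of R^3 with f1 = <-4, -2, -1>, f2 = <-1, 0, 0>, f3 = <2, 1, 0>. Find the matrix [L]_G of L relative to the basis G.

With P the matrix whose columns are f1, ..., f3, [L]_G = P^(-1) A P.
Column by column: L(f1) = A f1 = <4, 2, 2>; its G-coordinates <-2, 0, -2> give column 1.
Continuing for each basis vector yields [L]_G = [[-2, 0, 3], [0, -1, -2], [-2, -1, 3]].

[[-2, 0, 3], [0, -1, -2], [-2, -1, 3]]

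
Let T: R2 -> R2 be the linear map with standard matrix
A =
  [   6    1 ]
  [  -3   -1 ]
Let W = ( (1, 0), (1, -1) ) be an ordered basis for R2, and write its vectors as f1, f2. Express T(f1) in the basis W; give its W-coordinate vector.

Compute T(f1) = A f1 = (6, -3) in standard coordinates.
Then write this in W-coordinates: solve for y in y_1 f1 + y_2 f2 = (6, -3).
This gives y = (3, 3), which is column 1 of [T]_W.

(3, 3)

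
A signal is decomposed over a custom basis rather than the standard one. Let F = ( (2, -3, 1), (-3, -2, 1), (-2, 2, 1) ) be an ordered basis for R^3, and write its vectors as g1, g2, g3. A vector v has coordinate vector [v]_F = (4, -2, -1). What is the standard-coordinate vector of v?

v = M [v]_F, where M has columns g1, ..., g3.
Carrying out the matrix-vector product, v = (16, -10, 1).

(16, -10, 1)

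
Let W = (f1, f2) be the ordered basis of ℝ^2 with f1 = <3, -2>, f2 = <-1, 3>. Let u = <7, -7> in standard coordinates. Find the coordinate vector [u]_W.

We seek scalars with c_1 f1 + c_2 f2 = u; equivalently solve M c = u where the columns of M are f1, f2.
System: 3c_1 - c_2 = 7, -2c_1 + 3c_2 = -7; solving gives c_1 = 2, c_2 = -1.
Check: 2f1 - f2 = <7, -7>.

<2, -1>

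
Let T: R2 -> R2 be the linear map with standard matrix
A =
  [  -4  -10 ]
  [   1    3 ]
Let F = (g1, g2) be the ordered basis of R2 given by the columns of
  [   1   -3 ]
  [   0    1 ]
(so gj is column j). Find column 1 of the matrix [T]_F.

(-1, 1)

Column 1 of [T]_F is the F-coordinate vector of T(g1).
In standard coordinates T(g1) = A g1 = (-4, 1).
Converting to F: (-4, 1) = -g1 + g2, so the coordinate vector is (-1, 1).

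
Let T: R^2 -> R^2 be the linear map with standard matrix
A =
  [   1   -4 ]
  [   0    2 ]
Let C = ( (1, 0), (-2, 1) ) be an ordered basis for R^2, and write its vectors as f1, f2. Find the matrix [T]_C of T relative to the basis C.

[[1, -2], [0, 2]]

With P the matrix whose columns are f1, f2, [T]_C = P^(-1) A P.
Column by column: T(f1) = A f1 = (1, 0); its C-coordinates (1, 0) give column 1.
Continuing for each basis vector yields [T]_C = [[1, -2], [0, 2]].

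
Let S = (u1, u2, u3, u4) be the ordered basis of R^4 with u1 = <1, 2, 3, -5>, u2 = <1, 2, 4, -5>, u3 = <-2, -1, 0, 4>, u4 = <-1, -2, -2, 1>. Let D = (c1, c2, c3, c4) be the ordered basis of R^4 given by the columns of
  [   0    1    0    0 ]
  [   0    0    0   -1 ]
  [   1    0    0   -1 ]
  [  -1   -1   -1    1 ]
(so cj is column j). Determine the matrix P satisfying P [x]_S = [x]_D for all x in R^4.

Column j of P is [uj]_D, since P maps S-coordinates to D-coordinates.
Expressing u1 in D: u1 = c1 + c2 + c3 - 2c4, so column 1 of P is <1, 1, 1, -2>.
Doing the same for each uj gives P = [[1, 2, 1, 0], [1, 1, -2, -1], [1, 0, -2, 2], [-2, -2, 1, 2]].

[[1, 2, 1, 0], [1, 1, -2, -1], [1, 0, -2, 2], [-2, -2, 1, 2]]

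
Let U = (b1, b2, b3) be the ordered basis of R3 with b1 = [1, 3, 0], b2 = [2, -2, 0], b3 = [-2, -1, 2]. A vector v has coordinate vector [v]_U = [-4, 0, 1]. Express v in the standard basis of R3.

The coordinates say v = -4b1 + 0·b2 + b3; adding the scaled basis vectors gives [-6, -13, 2].

[-6, -13, 2]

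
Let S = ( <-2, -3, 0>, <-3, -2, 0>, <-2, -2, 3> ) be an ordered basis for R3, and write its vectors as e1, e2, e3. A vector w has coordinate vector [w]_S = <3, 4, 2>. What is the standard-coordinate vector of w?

w = M [w]_S, where M has columns e1, ..., e3.
Carrying out the matrix-vector product, w = <-22, -21, 6>.

<-22, -21, 6>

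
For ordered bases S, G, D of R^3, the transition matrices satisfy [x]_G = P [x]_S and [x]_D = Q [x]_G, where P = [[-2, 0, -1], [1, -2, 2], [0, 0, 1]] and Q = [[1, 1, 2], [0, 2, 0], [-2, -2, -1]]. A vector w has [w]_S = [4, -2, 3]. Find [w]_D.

Composing the changes, [w]_D = Q P [w]_S.
Q P = [[-1, -2, 3], [2, -4, 4], [2, 4, -3]]; applying this to [4, -2, 3] gives [9, 28, -9].

[9, 28, -9]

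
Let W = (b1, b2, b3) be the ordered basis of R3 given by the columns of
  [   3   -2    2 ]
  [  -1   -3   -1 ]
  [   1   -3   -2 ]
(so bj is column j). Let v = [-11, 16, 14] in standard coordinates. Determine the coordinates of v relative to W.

[-3, -3, -4]

Write v = c_1 b1 + ... + c_3 b3 and solve for the c_i.
Solving this 3x3 system gives c = (-3, -3, -4).
Check: -3b1 - 3b2 - 4b3 = [-11, 16, 14].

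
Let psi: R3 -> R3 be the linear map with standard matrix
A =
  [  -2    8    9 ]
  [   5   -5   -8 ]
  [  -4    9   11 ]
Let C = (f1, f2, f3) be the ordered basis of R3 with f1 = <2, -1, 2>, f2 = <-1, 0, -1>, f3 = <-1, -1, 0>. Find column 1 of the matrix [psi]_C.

Compute psi(f1) = A f1 = <6, -1, 5> in standard coordinates.
Then write this in C-coordinates: solve for y in y_1 f1 + ... + y_3 f3 = <6, -1, 5>.
This gives y = <2, -1, -1>, which is column 1 of [psi]_C.

<2, -1, -1>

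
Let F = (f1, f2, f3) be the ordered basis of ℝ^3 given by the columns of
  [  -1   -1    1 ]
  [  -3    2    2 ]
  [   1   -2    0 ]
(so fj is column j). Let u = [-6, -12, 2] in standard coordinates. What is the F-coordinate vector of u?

[4, 1, -1]

We seek scalars with c_1 f1 + ... + c_3 f3 = u; equivalently solve M c = u where the columns of M are f1, ..., f3.
Gaussian elimination on [M | u] yields c = (4, 1, -1).
Check: 4f1 + f2 - f3 = [-6, -12, 2].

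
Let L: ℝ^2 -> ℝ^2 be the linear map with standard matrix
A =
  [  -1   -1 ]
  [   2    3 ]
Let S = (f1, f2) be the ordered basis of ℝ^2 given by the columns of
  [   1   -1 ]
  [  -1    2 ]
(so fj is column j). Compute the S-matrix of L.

Let P have columns f1, f2. Then [L]_S = P^(-1) A P.
Here det P = 1, so P^(-1) is integer; computing A P first and then P^(-1)(A P) gives [[-1, 2], [-1, 3]].

[[-1, 2], [-1, 3]]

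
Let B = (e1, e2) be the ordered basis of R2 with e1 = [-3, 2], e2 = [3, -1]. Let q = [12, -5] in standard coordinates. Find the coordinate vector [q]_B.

[-1, 3]

We seek scalars with c_1 e1 + c_2 e2 = q; equivalently solve M c = q where the columns of M are e1, e2.
System: -3c_1 + 3c_2 = 12, 2c_1 - c_2 = -5; solving gives c_1 = -1, c_2 = 3.
Check: -e1 + 3e2 = [12, -5].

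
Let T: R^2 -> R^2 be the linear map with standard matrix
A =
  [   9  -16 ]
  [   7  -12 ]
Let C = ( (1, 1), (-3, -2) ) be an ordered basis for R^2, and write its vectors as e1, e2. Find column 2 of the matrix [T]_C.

Compute T(e2) = A e2 = (5, 3) in standard coordinates.
Then write this in C-coordinates: solve for y in y_1 e1 + y_2 e2 = (5, 3).
This gives y = (-1, -2), which is column 2 of [T]_C.

(-1, -2)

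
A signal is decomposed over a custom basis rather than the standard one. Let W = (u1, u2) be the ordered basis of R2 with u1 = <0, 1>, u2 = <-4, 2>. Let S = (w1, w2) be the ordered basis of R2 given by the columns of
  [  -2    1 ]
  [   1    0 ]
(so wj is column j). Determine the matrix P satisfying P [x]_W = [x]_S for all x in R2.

Take x = uj: its W-coordinates are the j-th standard unit vector, so P e_j — column j of P — equals [uj]_S.
u1 = w1 + 2w2, giving column 1 = <1, 2>; repeating for each j gives P = [[1, 2], [2, 0]].

[[1, 2], [2, 0]]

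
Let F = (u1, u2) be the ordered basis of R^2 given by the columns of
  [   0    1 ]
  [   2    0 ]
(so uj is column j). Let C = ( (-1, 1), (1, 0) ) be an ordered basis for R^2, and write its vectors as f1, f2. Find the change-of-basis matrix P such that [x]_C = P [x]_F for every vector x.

Let M have columns uj and N have columns fj. Then for every x, N [x]_C = x = M [x]_F, so P = N^(-1) M.
Since det N = -1, N^(-1) has integer entries; multiplying gives P = [[2, 0], [2, 1]].

[[2, 0], [2, 1]]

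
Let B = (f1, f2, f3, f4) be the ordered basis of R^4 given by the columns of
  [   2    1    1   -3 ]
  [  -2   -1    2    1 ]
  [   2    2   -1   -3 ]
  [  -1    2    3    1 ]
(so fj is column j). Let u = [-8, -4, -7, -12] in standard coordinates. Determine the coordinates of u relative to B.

We seek scalars with c_1 f1 + ... + c_4 f4 = u; equivalently solve M c = u where the columns of M are f1, ..., f4.
Gaussian elimination on [M | u] yields c = (3, -3, -2, 3).
Check: 3f1 - 3f2 - 2f3 + 3f4 = [-8, -4, -7, -12].

[3, -3, -2, 3]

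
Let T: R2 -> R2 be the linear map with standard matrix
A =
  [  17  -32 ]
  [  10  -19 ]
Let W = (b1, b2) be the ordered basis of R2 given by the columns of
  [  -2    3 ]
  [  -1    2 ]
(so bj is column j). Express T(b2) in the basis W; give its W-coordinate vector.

Column 2 of [T]_W is the W-coordinate vector of T(b2).
In standard coordinates T(b2) = A b2 = [-13, -8].
Converting to W: [-13, -8] = 2b1 - 3b2, so the coordinate vector is [2, -3].

[2, -3]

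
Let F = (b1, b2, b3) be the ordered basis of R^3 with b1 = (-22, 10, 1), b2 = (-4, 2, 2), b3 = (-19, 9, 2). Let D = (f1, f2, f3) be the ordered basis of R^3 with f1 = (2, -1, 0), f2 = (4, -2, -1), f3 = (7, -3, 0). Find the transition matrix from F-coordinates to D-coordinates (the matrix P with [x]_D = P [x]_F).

Let M have columns bj and N have columns fj. Then for every x, N [x]_D = x = M [x]_F, so P = N^(-1) M.
Since det N = 1, N^(-1) has integer entries; multiplying gives P = [[-2, 2, -2], [-1, -2, -2], [-2, 0, -1]].

[[-2, 2, -2], [-1, -2, -2], [-2, 0, -1]]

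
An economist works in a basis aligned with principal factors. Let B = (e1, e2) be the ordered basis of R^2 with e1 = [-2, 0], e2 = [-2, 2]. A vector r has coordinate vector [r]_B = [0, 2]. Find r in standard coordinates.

[-4, 4]

By definition r = 0·e1 + 2e2.
Summing componentwise gives [-4, 4].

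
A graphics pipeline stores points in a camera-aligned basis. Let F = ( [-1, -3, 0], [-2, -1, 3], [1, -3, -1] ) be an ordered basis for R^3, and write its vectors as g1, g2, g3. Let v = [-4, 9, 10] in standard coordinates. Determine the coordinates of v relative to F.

We seek scalars with c_1 g1 + ... + c_3 g3 = v; equivalently solve M c = v where the columns of M are g1, ..., g3.
Solving this 3x3 system gives c = (-3, 3, -1).
Check: -3g1 + 3g2 - g3 = [-4, 9, 10].

[-3, 3, -1]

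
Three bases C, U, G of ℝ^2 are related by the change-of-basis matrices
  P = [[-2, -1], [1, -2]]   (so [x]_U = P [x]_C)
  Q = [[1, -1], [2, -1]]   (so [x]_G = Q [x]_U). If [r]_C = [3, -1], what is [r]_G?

[-10, -15]

Composing the changes, [r]_G = Q P [r]_C.
Q P = [[-3, 1], [-5, 0]]; applying this to [3, -1] gives [-10, -15].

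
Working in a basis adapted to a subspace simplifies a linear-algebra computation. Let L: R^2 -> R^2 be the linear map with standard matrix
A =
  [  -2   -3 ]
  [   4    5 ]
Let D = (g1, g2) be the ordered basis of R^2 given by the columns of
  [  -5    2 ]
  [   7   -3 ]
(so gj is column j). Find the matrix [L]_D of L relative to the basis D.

[[3, -1], [2, 0]]

With P the matrix whose columns are g1, g2, [L]_D = P^(-1) A P.
Column by column: L(g1) = A g1 = <-11, 15>; its D-coordinates <3, 2> give column 1.
Continuing for each basis vector yields [L]_D = [[3, -1], [2, 0]].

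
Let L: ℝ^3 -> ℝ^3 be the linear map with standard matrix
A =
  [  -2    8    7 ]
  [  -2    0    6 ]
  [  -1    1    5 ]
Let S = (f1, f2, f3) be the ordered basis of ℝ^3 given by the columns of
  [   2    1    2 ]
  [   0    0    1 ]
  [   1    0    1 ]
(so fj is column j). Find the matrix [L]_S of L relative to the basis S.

[[1, 1, 2], [-3, 0, 3], [2, -2, 2]]

The j-th column of [L]_S is [L(fj)]_S.
L(f1) = A f1 = <3, 2, 3> = f1 - 3f2 + 2f3, so column 1 is <1, -3, 2>.
Repeating for f2, f3 and assembling the columns gives [[1, 1, 2], [-3, 0, 3], [2, -2, 2]].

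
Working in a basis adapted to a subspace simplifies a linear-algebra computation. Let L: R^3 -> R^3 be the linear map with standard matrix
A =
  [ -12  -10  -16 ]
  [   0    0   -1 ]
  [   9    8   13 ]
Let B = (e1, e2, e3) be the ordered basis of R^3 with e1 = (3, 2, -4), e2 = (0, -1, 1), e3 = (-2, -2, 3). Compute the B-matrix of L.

[[2, -2, 0], [2, -3, -1], [-1, 0, 2]]

Let P have columns e1, ..., e3. Then [L]_B = P^(-1) A P.
Here det P = 1, so P^(-1) is integer; computing A P first and then P^(-1)(A P) gives [[2, -2, 0], [2, -3, -1], [-1, 0, 2]].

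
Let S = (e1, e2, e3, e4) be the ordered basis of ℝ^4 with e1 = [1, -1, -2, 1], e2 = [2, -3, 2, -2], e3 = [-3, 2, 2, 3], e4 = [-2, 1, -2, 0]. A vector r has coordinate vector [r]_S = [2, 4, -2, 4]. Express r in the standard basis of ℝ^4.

[8, -14, -8, -12]

r = M [r]_S, where M has columns e1, ..., e4.
Carrying out the matrix-vector product, r = [8, -14, -8, -12].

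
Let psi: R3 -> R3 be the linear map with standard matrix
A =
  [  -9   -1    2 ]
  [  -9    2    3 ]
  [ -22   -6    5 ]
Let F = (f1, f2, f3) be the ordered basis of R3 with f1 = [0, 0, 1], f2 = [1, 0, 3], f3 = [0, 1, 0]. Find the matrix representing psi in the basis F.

[[-1, 2, -3], [2, -3, -1], [3, 0, 2]]

With P the matrix whose columns are f1, ..., f3, [psi]_F = P^(-1) A P.
Column by column: psi(f1) = A f1 = [2, 3, 5]; its F-coordinates [-1, 2, 3] give column 1.
Continuing for each basis vector yields [psi]_F = [[-1, 2, -3], [2, -3, -1], [3, 0, 2]].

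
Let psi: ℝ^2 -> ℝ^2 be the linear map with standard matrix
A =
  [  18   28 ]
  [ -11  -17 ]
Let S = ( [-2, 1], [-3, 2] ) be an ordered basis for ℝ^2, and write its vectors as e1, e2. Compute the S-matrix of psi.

[[1, -1], [2, 0]]

With P the matrix whose columns are e1, e2, [psi]_S = P^(-1) A P.
Column by column: psi(e1) = A e1 = [-8, 5]; its S-coordinates [1, 2] give column 1.
Continuing for each basis vector yields [psi]_S = [[1, -1], [2, 0]].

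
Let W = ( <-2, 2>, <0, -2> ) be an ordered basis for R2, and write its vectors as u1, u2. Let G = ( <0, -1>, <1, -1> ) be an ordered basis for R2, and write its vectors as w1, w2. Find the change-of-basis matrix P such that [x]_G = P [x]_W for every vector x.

[[0, 2], [-2, 0]]

Take x = uj: its W-coordinates are the j-th standard unit vector, so P e_j — column j of P — equals [uj]_G.
u1 = 0·w1 - 2w2, giving column 1 = <0, -2>; repeating for each j gives P = [[0, 2], [-2, 0]].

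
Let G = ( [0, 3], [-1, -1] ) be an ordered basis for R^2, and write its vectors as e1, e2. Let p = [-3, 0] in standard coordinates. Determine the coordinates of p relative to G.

[p]_G is the unique c with M c = p, where M has columns e1, e2.
System: 0c_1 - c_2 = -3, 3c_1 - c_2 = 0; solving gives c_1 = 1, c_2 = 3.
Check: e1 + 3e2 = [-3, 0].

[1, 3]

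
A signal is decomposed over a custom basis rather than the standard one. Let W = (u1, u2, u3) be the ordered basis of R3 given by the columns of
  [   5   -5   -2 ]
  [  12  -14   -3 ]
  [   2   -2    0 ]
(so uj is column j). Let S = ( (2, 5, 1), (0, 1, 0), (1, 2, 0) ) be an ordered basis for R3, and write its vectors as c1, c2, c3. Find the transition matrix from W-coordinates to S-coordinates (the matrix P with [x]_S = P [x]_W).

Column j of P is [uj]_S, since P maps W-coordinates to S-coordinates.
Expressing u1 in S: u1 = 2c1 + 0·c2 + c3, so column 1 of P is (2, 0, 1).
Doing the same for each uj gives P = [[2, -2, 0], [0, -2, 1], [1, -1, -2]].

[[2, -2, 0], [0, -2, 1], [1, -1, -2]]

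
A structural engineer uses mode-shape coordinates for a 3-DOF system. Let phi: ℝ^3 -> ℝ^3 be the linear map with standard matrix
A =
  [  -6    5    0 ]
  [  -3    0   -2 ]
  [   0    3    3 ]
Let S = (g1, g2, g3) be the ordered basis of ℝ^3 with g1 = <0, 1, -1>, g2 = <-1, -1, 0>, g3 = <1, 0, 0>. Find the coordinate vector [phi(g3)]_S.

Compute phi(g3) = A g3 = <-6, -3, 0> in standard coordinates.
Then write this in S-coordinates: solve for y in y_1 g1 + ... + y_3 g3 = <-6, -3, 0>.
This gives y = <0, 3, -3>, which is column 3 of [phi]_S.

<0, 3, -3>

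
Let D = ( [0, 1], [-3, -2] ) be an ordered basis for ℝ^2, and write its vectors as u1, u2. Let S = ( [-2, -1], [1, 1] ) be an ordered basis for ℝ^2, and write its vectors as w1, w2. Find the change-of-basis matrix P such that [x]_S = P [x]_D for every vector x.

[[1, 1], [2, -1]]

Let M have columns uj and N have columns wj. Then for every x, N [x]_S = x = M [x]_D, so P = N^(-1) M.
Since det N = -1, N^(-1) has integer entries; multiplying gives P = [[1, 1], [2, -1]].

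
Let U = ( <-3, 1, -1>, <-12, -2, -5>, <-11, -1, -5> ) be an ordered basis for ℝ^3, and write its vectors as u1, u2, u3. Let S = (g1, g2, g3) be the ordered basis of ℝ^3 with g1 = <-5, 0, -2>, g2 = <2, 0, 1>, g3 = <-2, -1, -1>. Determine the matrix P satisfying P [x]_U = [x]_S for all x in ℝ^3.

[[1, 2, 1], [0, 1, -2], [-1, 2, 1]]

Take x = uj: its U-coordinates are the j-th standard unit vector, so P e_j — column j of P — equals [uj]_S.
u1 = g1 + 0·g2 - g3, giving column 1 = <1, 0, -1>; repeating for each j gives P = [[1, 2, 1], [0, 1, -2], [-1, 2, 1]].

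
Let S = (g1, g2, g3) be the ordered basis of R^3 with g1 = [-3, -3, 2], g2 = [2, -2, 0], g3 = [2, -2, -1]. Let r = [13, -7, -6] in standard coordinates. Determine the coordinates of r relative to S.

[r]_S is the unique c with M c = r, where M has columns g1, ..., g3.
Row-reducing the augmented matrix [M | r] gives c = (-1, 1, 4).
Check: -g1 + g2 + 4g3 = [13, -7, -6].

[-1, 1, 4]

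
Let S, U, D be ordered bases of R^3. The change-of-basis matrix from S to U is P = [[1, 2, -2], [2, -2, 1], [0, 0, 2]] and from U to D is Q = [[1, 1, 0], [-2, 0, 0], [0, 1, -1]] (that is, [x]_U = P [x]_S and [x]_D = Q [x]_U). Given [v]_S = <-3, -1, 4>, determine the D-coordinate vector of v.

Composing the changes, [v]_D = Q P [v]_S.
Q P = [[3, 0, -1], [-2, -4, 4], [2, -2, -1]]; applying this to <-3, -1, 4> gives <-13, 26, -8>.

<-13, 26, -8>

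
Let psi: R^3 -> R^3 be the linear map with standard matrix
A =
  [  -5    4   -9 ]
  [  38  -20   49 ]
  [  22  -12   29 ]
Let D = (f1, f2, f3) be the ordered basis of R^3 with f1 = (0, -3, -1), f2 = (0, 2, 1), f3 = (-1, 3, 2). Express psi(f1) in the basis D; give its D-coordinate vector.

(0, 1, 3)

Compute psi(f1) = A f1 = (-3, 11, 7) in standard coordinates.
Then write this in D-coordinates: solve for y in y_1 f1 + ... + y_3 f3 = (-3, 11, 7).
This gives y = (0, 1, 3), which is column 1 of [psi]_D.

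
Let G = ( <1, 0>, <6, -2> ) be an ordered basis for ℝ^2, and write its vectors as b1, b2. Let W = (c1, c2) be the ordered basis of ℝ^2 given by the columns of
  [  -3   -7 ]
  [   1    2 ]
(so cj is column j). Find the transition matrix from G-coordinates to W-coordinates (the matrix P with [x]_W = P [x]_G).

Take x = bj: its G-coordinates are the j-th standard unit vector, so P e_j — column j of P — equals [bj]_W.
b1 = 2c1 - c2, giving column 1 = <2, -1>; repeating for each j gives P = [[2, -2], [-1, 0]].

[[2, -2], [-1, 0]]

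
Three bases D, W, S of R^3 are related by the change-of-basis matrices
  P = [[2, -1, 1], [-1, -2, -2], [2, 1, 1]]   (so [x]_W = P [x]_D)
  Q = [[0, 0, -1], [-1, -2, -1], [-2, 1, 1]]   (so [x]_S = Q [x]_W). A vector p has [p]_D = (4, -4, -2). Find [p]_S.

Apply P to get W-coordinates (10, 8, 2), then Q to get S-coordinates.
The result is [p]_S = (-2, -28, -10).

(-2, -28, -10)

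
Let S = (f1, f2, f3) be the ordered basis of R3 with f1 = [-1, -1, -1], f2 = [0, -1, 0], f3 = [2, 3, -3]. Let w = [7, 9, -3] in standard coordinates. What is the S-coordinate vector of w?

Write w = c_1 f1 + ... + c_3 f3 and solve for the c_i.
Gaussian elimination on [M | w] yields c = (-3, 0, 2).
Check: -3f1 + 0·f2 + 2f3 = [7, 9, -3].

[-3, 0, 2]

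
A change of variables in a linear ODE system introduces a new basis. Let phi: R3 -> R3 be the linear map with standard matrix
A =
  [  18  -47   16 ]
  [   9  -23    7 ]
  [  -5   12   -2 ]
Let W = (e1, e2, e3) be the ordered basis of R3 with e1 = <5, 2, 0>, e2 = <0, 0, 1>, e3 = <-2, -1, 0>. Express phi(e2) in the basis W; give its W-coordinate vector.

Compute phi(e2) = A e2 = <16, 7, -2> in standard coordinates.
Then write this in W-coordinates: solve for y in y_1 e1 + ... + y_3 e3 = <16, 7, -2>.
This gives y = <2, -2, -3>, which is column 2 of [phi]_W.

<2, -2, -3>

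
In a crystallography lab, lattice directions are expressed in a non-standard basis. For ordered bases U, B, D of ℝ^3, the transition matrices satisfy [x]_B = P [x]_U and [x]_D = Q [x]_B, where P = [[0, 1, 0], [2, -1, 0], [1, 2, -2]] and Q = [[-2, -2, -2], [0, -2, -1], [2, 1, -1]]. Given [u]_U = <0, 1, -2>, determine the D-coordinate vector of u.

<-12, -4, -5>

First [u]_B = P [u]_U = <1, -1, 6>.
Then [u]_D = Q [u]_B = <-12, -4, -5>.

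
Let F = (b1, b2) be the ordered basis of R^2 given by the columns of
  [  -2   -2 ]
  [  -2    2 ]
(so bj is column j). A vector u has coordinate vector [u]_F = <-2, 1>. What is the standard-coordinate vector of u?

<2, 6>

u = M [u]_F, where M has columns b1, b2.
Carrying out the matrix-vector product, u = <2, 6>.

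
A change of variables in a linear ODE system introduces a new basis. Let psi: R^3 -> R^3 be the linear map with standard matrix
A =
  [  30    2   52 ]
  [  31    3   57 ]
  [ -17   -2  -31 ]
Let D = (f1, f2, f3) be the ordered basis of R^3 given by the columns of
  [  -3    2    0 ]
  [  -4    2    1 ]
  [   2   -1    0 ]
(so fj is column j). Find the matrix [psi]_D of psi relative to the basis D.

[[0, -2, -2], [3, 3, -2], [3, -3, -1]]

The j-th column of [psi]_D is [psi(fj)]_D.
psi(f1) = A f1 = <6, 9, -3> = 0·f1 + 3f2 + 3f3, so column 1 is <0, 3, 3>.
Repeating for f2, f3 and assembling the columns gives [[0, -2, -2], [3, 3, -2], [3, -3, -1]].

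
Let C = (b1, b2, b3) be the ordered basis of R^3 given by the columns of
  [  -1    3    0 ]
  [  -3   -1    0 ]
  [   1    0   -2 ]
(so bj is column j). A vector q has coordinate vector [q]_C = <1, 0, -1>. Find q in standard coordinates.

<-1, -3, 3>

The coordinates say q = b1 + 0·b2 - b3; adding the scaled basis vectors gives <-1, -3, 3>.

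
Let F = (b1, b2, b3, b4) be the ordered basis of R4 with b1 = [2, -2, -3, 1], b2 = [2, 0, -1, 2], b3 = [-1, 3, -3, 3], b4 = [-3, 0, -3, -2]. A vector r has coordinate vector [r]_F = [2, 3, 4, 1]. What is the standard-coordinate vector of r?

r = M [r]_F, where M has columns b1, ..., b4.
Carrying out the matrix-vector product, r = [3, 8, -24, 18].

[3, 8, -24, 18]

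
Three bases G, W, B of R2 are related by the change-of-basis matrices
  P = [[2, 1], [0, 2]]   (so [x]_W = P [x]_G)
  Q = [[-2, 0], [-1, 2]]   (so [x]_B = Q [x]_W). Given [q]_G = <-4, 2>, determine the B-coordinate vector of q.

<12, 14>

Composing the changes, [q]_B = Q P [q]_G.
Q P = [[-4, -2], [-2, 3]]; applying this to <-4, 2> gives <12, 14>.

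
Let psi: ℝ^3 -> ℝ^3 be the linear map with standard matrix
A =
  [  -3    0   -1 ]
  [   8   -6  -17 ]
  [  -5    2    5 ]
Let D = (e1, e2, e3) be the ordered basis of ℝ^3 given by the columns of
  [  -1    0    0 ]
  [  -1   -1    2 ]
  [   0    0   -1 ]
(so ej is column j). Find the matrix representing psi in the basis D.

The j-th column of [psi]_D is [psi(ej)]_D.
psi(e1) = A e1 = [3, -2, 3] = -3e1 - e2 - 3e3, so column 1 is [-3, -1, -3].
Repeating for e2, e3 and assembling the columns gives [[-3, 0, -1], [-1, -2, -2], [-3, 2, 1]].

[[-3, 0, -1], [-1, -2, -2], [-3, 2, 1]]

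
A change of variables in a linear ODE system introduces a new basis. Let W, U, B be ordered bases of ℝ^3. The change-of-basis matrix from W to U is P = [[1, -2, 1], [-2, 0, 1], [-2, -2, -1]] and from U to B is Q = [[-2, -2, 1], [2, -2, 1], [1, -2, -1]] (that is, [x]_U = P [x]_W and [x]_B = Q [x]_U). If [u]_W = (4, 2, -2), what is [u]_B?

(14, 6, 28)

Composing the changes, [u]_B = Q P [u]_W.
Q P = [[0, 2, -5], [4, -6, -1], [7, 0, 0]]; applying this to (4, 2, -2) gives (14, 6, 28).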